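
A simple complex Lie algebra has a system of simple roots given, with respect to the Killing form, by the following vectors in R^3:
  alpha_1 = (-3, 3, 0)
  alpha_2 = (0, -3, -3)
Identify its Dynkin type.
Compute the Cartan integers a_ij = 2(alpha_i, alpha_j)/(alpha_j, alpha_j); the resulting 2x2 Cartan matrix is
[[2, -1], [-1, 2]].
All simple roots have the same length, so the diagram is simply laced. The associated Dynkin diagram is a chain of 2 nodes with single edges (A_2), so the type is A_2 (the algebra sl(3)).

A_2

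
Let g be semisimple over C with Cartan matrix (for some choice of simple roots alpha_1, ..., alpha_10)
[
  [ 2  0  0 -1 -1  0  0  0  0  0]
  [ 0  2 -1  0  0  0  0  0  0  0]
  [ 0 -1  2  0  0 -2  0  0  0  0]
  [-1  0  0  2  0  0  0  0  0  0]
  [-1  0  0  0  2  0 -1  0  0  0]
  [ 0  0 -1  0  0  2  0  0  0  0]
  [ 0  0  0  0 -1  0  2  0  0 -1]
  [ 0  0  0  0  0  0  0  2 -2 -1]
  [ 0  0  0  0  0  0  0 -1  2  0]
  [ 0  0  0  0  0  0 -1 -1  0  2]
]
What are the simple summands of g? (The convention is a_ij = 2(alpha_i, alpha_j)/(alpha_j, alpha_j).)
The diagram associated to this matrix has two connected components: the simple roots {alpha_2, alpha_3, alpha_6} form a chain of 3 nodes with a double edge at one end; the terminal node there is the unique short simple root (B_3), and {alpha_1, alpha_4, alpha_5, alpha_7, alpha_8, alpha_9, alpha_10} form a chain of 7 nodes with a double edge at one end; the terminal node there is the unique short simple root (B_7). A semisimple Lie algebra decomposes uniquely as the direct sum of simple ideals, one per connected component of its Dynkin diagram, so g ≅ B_3 ⊕ B_7 (dimension 21 + 105 = 126).

B_3 + B_7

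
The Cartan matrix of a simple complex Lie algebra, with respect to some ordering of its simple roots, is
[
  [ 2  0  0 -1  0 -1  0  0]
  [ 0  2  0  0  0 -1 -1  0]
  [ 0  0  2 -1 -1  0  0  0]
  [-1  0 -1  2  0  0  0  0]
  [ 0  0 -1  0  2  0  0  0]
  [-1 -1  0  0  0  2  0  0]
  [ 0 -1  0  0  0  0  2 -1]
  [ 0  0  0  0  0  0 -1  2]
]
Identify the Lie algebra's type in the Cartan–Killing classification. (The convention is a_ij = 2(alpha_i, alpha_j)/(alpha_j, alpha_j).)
type A_8

The matrix has rank 8 with 2's on the diagonal. Reading the off-diagonal entries as Dynkin edges (a single edge where a_ij = a_ji = -1; a double or triple edge where a_ij * a_ji = 2 or 3), the diagram is a chain of 8 nodes with single edges (A_8). One simple-root ordering that puts it in standard form is (alpha_8, alpha_7, alpha_2, alpha_6, alpha_1, alpha_4, alpha_3, alpha_5). So the algebra is type A_8, i.e. sl(9).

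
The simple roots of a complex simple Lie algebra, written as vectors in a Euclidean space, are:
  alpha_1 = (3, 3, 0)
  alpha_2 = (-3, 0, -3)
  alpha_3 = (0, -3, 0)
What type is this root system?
B3

Compute the Cartan integers a_ij = 2(alpha_i, alpha_j)/(alpha_j, alpha_j); the resulting 3x3 Cartan matrix is
[[2, -1, -2], [-1, 2, 0], [-1, 0, 2]].
The roots have two lengths (squared-length ratio 2:1); the short ones are alpha_{3}. The associated Dynkin diagram is a chain of 3 nodes with a double edge at one end; the terminal node there is the unique short simple root (B_3), so the type is B_3 (the algebra so(7)).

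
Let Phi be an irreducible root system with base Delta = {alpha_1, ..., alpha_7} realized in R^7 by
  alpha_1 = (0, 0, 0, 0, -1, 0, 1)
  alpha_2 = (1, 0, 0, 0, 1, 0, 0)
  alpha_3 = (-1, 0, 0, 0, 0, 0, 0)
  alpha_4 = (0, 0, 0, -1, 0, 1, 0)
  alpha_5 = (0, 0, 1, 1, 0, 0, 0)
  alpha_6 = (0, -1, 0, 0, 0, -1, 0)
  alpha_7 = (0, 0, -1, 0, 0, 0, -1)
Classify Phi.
B7

Compute the Cartan integers a_ij = 2(alpha_i, alpha_j)/(alpha_j, alpha_j); the resulting 7x7 Cartan matrix is
[[2, -1, 0, 0, 0, 0, -1], [-1, 2, -2, 0, 0, 0, 0], [0, -1, 2, 0, 0, 0, 0], [0, 0, 0, 2, -1, -1, 0], [0, 0, 0, -1, 2, 0, -1], [0, 0, 0, -1, 0, 2, 0], [-1, 0, 0, 0, -1, 0, 2]].
The roots have two lengths (squared-length ratio 2:1); the short ones are alpha_{3}. The associated Dynkin diagram is a chain of 7 nodes with a double edge at one end; the terminal node there is the unique short simple root (B_7), so the type is B_7 (the algebra so(15)).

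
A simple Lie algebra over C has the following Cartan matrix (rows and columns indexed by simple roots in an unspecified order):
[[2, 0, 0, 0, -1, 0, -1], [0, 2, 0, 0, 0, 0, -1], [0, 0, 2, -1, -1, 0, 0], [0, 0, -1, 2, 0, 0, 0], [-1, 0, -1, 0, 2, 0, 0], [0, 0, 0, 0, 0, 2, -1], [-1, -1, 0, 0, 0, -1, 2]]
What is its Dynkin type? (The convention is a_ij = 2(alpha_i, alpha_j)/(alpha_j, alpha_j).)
type D_7

The matrix has rank 7 with 2's on the diagonal. Reading the off-diagonal entries as Dynkin edges (a single edge where a_ij = a_ji = -1; a double or triple edge where a_ij * a_ji = 2 or 3), the diagram is a chain of 5 nodes with a fork of two nodes at one end (D_7). One simple-root ordering that puts it in standard form is (alpha_4, alpha_3, alpha_5, alpha_1, alpha_7, alpha_2, alpha_6). So the algebra is type D_7, i.e. so(14).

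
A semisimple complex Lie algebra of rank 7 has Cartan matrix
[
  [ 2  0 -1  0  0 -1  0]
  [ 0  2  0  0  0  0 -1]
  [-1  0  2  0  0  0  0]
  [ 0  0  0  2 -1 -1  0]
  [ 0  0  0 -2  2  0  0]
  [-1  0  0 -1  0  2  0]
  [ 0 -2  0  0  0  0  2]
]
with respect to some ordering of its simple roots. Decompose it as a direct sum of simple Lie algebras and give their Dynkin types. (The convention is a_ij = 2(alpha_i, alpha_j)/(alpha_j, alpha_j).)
B_2 (so(5)) ⊕ C_5 (sp(10))

The diagram associated to this matrix has two connected components: the simple roots {alpha_2, alpha_7} form a chain of 2 nodes with a double edge at one end; the terminal node there is the unique short simple root (B_2), and {alpha_1, alpha_3, alpha_4, alpha_5, alpha_6} form a chain of 5 nodes with a double edge at one end; the terminal node there is the unique long simple root (C_5). A semisimple Lie algebra decomposes uniquely as the direct sum of simple ideals, one per connected component of its Dynkin diagram, so g ≅ B_2 ⊕ C_5 (dimension 10 + 55 = 65).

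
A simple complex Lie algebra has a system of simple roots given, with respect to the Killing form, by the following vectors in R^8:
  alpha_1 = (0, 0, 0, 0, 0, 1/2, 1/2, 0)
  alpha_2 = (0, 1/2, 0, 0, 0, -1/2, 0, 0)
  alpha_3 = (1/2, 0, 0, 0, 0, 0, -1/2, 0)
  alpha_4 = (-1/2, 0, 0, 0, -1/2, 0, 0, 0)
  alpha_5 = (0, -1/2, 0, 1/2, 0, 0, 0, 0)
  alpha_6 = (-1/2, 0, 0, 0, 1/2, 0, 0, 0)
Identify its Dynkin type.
type D_6

Compute the Cartan integers a_ij = 2(alpha_i, alpha_j)/(alpha_j, alpha_j); the resulting 6x6 Cartan matrix is
[[2, -1, -1, 0, 0, 0], [-1, 2, 0, 0, -1, 0], [-1, 0, 2, -1, 0, -1], [0, 0, -1, 2, 0, 0], [0, -1, 0, 0, 2, 0], [0, 0, -1, 0, 0, 2]].
All simple roots have the same length, so the diagram is simply laced. The associated Dynkin diagram is a chain of 4 nodes with a fork of two nodes at one end (D_6), so the type is D_6 (the algebra so(12)).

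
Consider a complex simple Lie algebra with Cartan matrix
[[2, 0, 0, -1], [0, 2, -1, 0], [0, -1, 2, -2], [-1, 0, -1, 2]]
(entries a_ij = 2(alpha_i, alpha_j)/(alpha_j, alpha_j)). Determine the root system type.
The matrix has rank 4 with 2's on the diagonal. Reading the off-diagonal entries as Dynkin edges (a single edge where a_ij = a_ji = -1; a double or triple edge where a_ij * a_ji = 2 or 3), the diagram is a chain of 4 nodes with a double edge between the middle two (F_4). One simple-root ordering that puts it in standard form is (alpha_2, alpha_3, alpha_4, alpha_1). So the algebra is type F_4.

F_4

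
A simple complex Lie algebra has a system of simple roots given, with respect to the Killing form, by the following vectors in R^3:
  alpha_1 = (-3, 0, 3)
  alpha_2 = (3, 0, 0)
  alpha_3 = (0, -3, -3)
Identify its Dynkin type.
Compute the Cartan integers a_ij = 2(alpha_i, alpha_j)/(alpha_j, alpha_j); the resulting 3x3 Cartan matrix is
[[2, -2, -1], [-1, 2, 0], [-1, 0, 2]].
The roots have two lengths (squared-length ratio 2:1); the short ones are alpha_{2}. The associated Dynkin diagram is a chain of 3 nodes with a double edge at one end; the terminal node there is the unique short simple root (B_3), so the type is B_3 (the algebra so(7)).

B3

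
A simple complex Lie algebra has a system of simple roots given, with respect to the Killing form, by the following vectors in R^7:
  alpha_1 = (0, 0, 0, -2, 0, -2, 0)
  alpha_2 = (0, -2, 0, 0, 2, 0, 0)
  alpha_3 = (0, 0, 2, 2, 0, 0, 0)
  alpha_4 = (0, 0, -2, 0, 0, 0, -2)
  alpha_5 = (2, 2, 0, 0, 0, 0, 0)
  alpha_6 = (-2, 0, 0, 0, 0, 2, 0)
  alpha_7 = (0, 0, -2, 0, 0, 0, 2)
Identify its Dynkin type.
D_7 (so(14))

Compute the Cartan integers a_ij = 2(alpha_i, alpha_j)/(alpha_j, alpha_j); the resulting 7x7 Cartan matrix is
[[2, 0, -1, 0, 0, -1, 0], [0, 2, 0, 0, -1, 0, 0], [-1, 0, 2, -1, 0, 0, -1], [0, 0, -1, 2, 0, 0, 0], [0, -1, 0, 0, 2, -1, 0], [-1, 0, 0, 0, -1, 2, 0], [0, 0, -1, 0, 0, 0, 2]].
All simple roots have the same length, so the diagram is simply laced. The associated Dynkin diagram is a chain of 5 nodes with a fork of two nodes at one end (D_7), so the type is D_7 (the algebra so(14)).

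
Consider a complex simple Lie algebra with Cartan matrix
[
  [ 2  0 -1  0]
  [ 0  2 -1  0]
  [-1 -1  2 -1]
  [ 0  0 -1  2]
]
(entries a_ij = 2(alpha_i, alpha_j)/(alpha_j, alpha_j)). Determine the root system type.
The matrix has rank 4 with 2's on the diagonal. Reading the off-diagonal entries as Dynkin edges (a single edge where a_ij = a_ji = -1; a double or triple edge where a_ij * a_ji = 2 or 3), the diagram is a chain of 2 nodes with a fork of two nodes at one end (D_4). One simple-root ordering that puts it in standard form is (alpha_2, alpha_3, alpha_4, alpha_1). So the algebra is type D_4, i.e. so(8).

type D_4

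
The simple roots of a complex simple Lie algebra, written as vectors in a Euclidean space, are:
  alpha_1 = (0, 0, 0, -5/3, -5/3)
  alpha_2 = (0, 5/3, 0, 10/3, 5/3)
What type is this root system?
G2

Compute the Cartan integers a_ij = 2(alpha_i, alpha_j)/(alpha_j, alpha_j); the resulting 2x2 Cartan matrix is
[[2, -1], [-3, 2]].
The roots have two lengths (squared-length ratio 3:1); the short ones are alpha_{1}. The associated Dynkin diagram is two nodes joined by a triple edge (G_2), so the type is G_2.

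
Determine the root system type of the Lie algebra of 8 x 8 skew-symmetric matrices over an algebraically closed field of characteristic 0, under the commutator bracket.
This is so(8) with 8 even, which has dimension 8(8-1)/2 = 28 and rank 8/2 = 4. In the classification of classical Lie algebras, the orthogonal algebra so(2n) in an even number of variables has type D_n; here n = 4, so the Dynkin diagram is a chain of 2 nodes with a fork of two nodes at one end (D_4). Hence the type is D_4.

D_4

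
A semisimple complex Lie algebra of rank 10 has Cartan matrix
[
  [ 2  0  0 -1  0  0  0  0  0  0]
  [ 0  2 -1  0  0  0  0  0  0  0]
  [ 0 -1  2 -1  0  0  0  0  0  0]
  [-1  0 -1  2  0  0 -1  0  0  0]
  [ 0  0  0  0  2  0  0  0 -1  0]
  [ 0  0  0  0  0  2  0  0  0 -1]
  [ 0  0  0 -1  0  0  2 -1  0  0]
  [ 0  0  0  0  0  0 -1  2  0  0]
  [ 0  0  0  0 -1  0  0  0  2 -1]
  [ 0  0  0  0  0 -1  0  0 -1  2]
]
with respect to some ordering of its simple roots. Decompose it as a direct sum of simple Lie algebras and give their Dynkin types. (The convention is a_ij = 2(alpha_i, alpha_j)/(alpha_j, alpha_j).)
The diagram associated to this matrix has two connected components: the simple roots {alpha_5, alpha_6, alpha_9, alpha_10} form a chain of 4 nodes with single edges (A_4), and {alpha_1, alpha_2, alpha_3, alpha_4, alpha_7, alpha_8} form a chain of 5 nodes with one extra node attached to the third node from one end (E_6). A semisimple Lie algebra decomposes uniquely as the direct sum of simple ideals, one per connected component of its Dynkin diagram, so g ≅ A_4 ⊕ E_6 (dimension 24 + 78 = 102).

A_4 (sl(5)) + E_6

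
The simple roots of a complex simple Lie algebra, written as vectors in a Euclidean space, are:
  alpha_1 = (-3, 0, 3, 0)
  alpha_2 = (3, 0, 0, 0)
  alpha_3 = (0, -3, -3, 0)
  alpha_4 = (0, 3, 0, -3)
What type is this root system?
Compute the Cartan integers a_ij = 2(alpha_i, alpha_j)/(alpha_j, alpha_j); the resulting 4x4 Cartan matrix is
[[2, -2, -1, 0], [-1, 2, 0, 0], [-1, 0, 2, -1], [0, 0, -1, 2]].
The roots have two lengths (squared-length ratio 2:1); the short ones are alpha_{2}. The associated Dynkin diagram is a chain of 4 nodes with a double edge at one end; the terminal node there is the unique short simple root (B_4), so the type is B_4 (the algebra so(9)).

B_4 (so(9))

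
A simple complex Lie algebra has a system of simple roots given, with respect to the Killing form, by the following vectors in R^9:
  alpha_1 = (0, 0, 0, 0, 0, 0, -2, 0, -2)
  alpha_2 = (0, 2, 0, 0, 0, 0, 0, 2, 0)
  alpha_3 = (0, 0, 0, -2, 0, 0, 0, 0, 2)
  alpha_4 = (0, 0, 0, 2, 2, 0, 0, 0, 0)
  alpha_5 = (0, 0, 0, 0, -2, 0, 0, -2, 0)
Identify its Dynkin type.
A_5

Compute the Cartan integers a_ij = 2(alpha_i, alpha_j)/(alpha_j, alpha_j); the resulting 5x5 Cartan matrix is
[[2, 0, -1, 0, 0], [0, 2, 0, 0, -1], [-1, 0, 2, -1, 0], [0, 0, -1, 2, -1], [0, -1, 0, -1, 2]].
All simple roots have the same length, so the diagram is simply laced. The associated Dynkin diagram is a chain of 5 nodes with single edges (A_5), so the type is A_5 (the algebra sl(6)).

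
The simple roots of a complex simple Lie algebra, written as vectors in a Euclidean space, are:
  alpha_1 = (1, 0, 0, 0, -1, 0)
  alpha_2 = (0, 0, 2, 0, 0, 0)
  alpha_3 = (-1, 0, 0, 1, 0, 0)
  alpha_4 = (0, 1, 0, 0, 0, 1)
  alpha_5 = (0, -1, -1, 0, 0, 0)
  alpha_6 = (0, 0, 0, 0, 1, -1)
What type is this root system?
Compute the Cartan integers a_ij = 2(alpha_i, alpha_j)/(alpha_j, alpha_j); the resulting 6x6 Cartan matrix is
[[2, 0, -1, 0, 0, -1], [0, 2, 0, 0, -2, 0], [-1, 0, 2, 0, 0, 0], [0, 0, 0, 2, -1, -1], [0, -1, 0, -1, 2, 0], [-1, 0, 0, -1, 0, 2]].
The roots have two lengths (squared-length ratio 2:1); the short ones are alpha_{1,3,4,5,6}. The associated Dynkin diagram is a chain of 6 nodes with a double edge at one end; the terminal node there is the unique long simple root (C_6), so the type is C_6 (the algebra sp(12)).

C_6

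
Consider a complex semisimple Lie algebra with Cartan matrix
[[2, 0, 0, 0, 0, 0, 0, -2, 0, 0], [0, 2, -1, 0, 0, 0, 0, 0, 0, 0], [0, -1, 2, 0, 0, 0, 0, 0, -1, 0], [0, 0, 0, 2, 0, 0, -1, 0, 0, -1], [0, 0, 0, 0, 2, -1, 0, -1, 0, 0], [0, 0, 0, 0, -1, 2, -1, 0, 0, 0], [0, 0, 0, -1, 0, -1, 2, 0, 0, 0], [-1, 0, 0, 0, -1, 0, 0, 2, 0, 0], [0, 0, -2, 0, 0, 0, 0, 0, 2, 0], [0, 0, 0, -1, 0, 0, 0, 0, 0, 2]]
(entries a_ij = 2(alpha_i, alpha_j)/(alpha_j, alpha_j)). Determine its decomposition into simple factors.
The diagram associated to this matrix has two connected components: the simple roots {alpha_2, alpha_3, alpha_9} form a chain of 3 nodes with a double edge at one end; the terminal node there is the unique long simple root (C_3), and {alpha_1, alpha_4, alpha_5, alpha_6, alpha_7, alpha_8, alpha_10} form a chain of 7 nodes with a double edge at one end; the terminal node there is the unique long simple root (C_7). A semisimple Lie algebra decomposes uniquely as the direct sum of simple ideals, one per connected component of its Dynkin diagram, so g ≅ C_3 ⊕ C_7 (dimension 21 + 105 = 126).

C_3 ⊕ C_7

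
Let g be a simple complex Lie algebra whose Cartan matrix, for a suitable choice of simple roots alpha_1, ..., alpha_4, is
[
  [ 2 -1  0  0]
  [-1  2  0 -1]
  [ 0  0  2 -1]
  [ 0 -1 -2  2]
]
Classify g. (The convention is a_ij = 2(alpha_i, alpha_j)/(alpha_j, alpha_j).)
B4

The matrix has rank 4 with 2's on the diagonal. Reading the off-diagonal entries as Dynkin edges (a single edge where a_ij = a_ji = -1; a double or triple edge where a_ij * a_ji = 2 or 3), the diagram is a chain of 4 nodes with a double edge at one end; the terminal node there is the unique short simple root (B_4). One simple-root ordering that puts it in standard form is (alpha_1, alpha_2, alpha_4, alpha_3). So the algebra is type B_4, i.e. so(9).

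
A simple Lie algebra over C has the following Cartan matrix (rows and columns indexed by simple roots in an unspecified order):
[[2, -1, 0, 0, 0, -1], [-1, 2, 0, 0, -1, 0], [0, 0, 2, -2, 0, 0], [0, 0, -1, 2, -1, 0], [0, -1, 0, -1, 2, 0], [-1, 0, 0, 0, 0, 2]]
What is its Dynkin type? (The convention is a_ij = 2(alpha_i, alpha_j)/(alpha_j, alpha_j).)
The matrix has rank 6 with 2's on the diagonal. Reading the off-diagonal entries as Dynkin edges (a single edge where a_ij = a_ji = -1; a double or triple edge where a_ij * a_ji = 2 or 3), the diagram is a chain of 6 nodes with a double edge at one end; the terminal node there is the unique long simple root (C_6). One simple-root ordering that puts it in standard form is (alpha_6, alpha_1, alpha_2, alpha_5, alpha_4, alpha_3). So the algebra is type C_6, i.e. sp(12).

type C_6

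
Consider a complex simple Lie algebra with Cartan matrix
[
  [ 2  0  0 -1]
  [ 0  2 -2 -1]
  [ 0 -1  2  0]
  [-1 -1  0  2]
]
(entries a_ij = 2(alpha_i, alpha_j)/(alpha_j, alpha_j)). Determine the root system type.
B4

The matrix has rank 4 with 2's on the diagonal. Reading the off-diagonal entries as Dynkin edges (a single edge where a_ij = a_ji = -1; a double or triple edge where a_ij * a_ji = 2 or 3), the diagram is a chain of 4 nodes with a double edge at one end; the terminal node there is the unique short simple root (B_4). One simple-root ordering that puts it in standard form is (alpha_1, alpha_4, alpha_2, alpha_3). So the algebra is type B_4, i.e. so(9).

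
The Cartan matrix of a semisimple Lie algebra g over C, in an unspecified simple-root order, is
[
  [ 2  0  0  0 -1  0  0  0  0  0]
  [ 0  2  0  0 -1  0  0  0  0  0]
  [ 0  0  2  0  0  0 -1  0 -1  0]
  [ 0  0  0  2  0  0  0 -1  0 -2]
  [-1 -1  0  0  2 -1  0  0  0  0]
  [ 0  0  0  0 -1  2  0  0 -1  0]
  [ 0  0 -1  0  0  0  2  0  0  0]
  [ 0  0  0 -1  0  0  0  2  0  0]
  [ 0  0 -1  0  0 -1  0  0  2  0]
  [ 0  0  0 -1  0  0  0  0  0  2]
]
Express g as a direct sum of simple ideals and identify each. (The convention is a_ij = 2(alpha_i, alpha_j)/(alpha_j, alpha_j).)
B_3 + D_7

The diagram associated to this matrix has two connected components: the simple roots {alpha_4, alpha_8, alpha_10} form a chain of 3 nodes with a double edge at one end; the terminal node there is the unique short simple root (B_3), and {alpha_1, alpha_2, alpha_3, alpha_5, alpha_6, alpha_7, alpha_9} form a chain of 5 nodes with a fork of two nodes at one end (D_7). A semisimple Lie algebra decomposes uniquely as the direct sum of simple ideals, one per connected component of its Dynkin diagram, so g ≅ B_3 ⊕ D_7 (dimension 21 + 91 = 112).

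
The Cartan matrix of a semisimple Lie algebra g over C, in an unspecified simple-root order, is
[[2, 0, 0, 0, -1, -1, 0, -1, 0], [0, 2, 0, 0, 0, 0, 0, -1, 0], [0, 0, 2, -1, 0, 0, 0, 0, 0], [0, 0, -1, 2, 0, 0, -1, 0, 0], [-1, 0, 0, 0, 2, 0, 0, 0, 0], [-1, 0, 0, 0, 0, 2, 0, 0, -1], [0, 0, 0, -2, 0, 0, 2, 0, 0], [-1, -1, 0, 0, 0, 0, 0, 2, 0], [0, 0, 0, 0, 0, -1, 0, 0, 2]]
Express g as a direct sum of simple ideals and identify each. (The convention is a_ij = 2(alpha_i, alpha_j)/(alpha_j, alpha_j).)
The diagram associated to this matrix has two connected components: the simple roots {alpha_3, alpha_4, alpha_7} form a chain of 3 nodes with a double edge at one end; the terminal node there is the unique long simple root (C_3), and {alpha_1, alpha_2, alpha_5, alpha_6, alpha_8, alpha_9} form a chain of 5 nodes with one extra node attached to the third node from one end (E_6). A semisimple Lie algebra decomposes uniquely as the direct sum of simple ideals, one per connected component of its Dynkin diagram, so g ≅ C_3 ⊕ E_6 (dimension 21 + 78 = 99).

C_3 (sp(6)) ⊕ E_6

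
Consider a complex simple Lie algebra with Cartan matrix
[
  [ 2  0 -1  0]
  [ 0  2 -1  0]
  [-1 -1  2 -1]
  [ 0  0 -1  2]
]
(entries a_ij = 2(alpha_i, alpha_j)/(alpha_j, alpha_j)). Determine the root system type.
D_4 (so(8))

The matrix has rank 4 with 2's on the diagonal. Reading the off-diagonal entries as Dynkin edges (a single edge where a_ij = a_ji = -1; a double or triple edge where a_ij * a_ji = 2 or 3), the diagram is a chain of 2 nodes with a fork of two nodes at one end (D_4). One simple-root ordering that puts it in standard form is (alpha_1, alpha_3, alpha_2, alpha_4). So the algebra is type D_4, i.e. so(8).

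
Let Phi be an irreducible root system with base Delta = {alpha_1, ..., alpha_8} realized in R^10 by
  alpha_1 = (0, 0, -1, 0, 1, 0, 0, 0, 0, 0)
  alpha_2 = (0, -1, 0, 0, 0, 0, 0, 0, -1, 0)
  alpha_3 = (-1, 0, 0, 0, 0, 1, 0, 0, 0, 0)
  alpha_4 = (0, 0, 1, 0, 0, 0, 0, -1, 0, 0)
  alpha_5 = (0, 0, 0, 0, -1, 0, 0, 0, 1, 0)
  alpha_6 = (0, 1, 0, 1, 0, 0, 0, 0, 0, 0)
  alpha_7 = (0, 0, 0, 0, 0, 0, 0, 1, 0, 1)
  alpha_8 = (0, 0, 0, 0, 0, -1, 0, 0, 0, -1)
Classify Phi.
Compute the Cartan integers a_ij = 2(alpha_i, alpha_j)/(alpha_j, alpha_j); the resulting 8x8 Cartan matrix is
[[2, 0, 0, -1, -1, 0, 0, 0], [0, 2, 0, 0, -1, -1, 0, 0], [0, 0, 2, 0, 0, 0, 0, -1], [-1, 0, 0, 2, 0, 0, -1, 0], [-1, -1, 0, 0, 2, 0, 0, 0], [0, -1, 0, 0, 0, 2, 0, 0], [0, 0, 0, -1, 0, 0, 2, -1], [0, 0, -1, 0, 0, 0, -1, 2]].
All simple roots have the same length, so the diagram is simply laced. The associated Dynkin diagram is a chain of 8 nodes with single edges (A_8), so the type is A_8 (the algebra sl(9)).

A_8 (sl(9))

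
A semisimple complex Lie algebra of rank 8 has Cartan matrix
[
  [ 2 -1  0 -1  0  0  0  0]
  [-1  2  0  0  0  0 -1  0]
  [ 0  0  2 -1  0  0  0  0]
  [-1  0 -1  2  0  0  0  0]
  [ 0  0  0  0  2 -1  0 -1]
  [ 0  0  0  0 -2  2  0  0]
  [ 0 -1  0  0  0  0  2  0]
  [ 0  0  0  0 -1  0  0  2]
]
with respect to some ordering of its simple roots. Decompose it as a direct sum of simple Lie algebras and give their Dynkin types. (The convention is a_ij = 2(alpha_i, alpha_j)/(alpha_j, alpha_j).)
The diagram associated to this matrix has two connected components: the simple roots {alpha_1, alpha_2, alpha_3, alpha_4, alpha_7} form a chain of 5 nodes with single edges (A_5), and {alpha_5, alpha_6, alpha_8} form a chain of 3 nodes with a double edge at one end; the terminal node there is the unique long simple root (C_3). A semisimple Lie algebra decomposes uniquely as the direct sum of simple ideals, one per connected component of its Dynkin diagram, so g ≅ A_5 ⊕ C_3 (dimension 35 + 21 = 56).

A_5 (sl(6)) ⊕ C_3 (sp(6))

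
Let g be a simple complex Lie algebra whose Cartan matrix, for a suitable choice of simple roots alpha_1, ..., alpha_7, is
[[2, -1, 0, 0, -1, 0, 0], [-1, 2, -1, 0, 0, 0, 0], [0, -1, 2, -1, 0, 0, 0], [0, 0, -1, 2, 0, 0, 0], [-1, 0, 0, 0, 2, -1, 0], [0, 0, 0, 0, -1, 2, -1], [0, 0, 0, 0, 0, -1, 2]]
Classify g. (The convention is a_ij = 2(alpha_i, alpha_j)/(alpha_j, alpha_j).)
A7

The matrix has rank 7 with 2's on the diagonal. Reading the off-diagonal entries as Dynkin edges (a single edge where a_ij = a_ji = -1; a double or triple edge where a_ij * a_ji = 2 or 3), the diagram is a chain of 7 nodes with single edges (A_7). One simple-root ordering that puts it in standard form is (alpha_4, alpha_3, alpha_2, alpha_1, alpha_5, alpha_6, alpha_7). So the algebra is type A_7, i.e. sl(8).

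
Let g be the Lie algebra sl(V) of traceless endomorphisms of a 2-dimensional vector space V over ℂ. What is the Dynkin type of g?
A_1 (sl(2))

This is sl(2), which has dimension 2^2 - 1 = 3 and rank 2 - 1 = 1 (a Cartan subalgebra is the diagonal traceless matrices). In the classification of classical Lie algebras, the special linear algebra sl(n+1) has type A_n; here n = 1, so the Dynkin diagram is a chain of 1 nodes with single edges (A_1). Hence the type is A_1.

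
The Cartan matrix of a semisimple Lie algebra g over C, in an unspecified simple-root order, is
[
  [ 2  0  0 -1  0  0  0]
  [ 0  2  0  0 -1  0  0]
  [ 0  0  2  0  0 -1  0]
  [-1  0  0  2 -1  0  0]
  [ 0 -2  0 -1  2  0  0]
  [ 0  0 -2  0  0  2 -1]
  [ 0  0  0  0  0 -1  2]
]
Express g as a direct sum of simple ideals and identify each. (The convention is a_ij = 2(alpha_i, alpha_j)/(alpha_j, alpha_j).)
type B_3 ⊕ type B_4

The diagram associated to this matrix has two connected components: the simple roots {alpha_3, alpha_6, alpha_7} form a chain of 3 nodes with a double edge at one end; the terminal node there is the unique short simple root (B_3), and {alpha_1, alpha_2, alpha_4, alpha_5} form a chain of 4 nodes with a double edge at one end; the terminal node there is the unique short simple root (B_4). A semisimple Lie algebra decomposes uniquely as the direct sum of simple ideals, one per connected component of its Dynkin diagram, so g ≅ B_3 ⊕ B_4 (dimension 21 + 36 = 57).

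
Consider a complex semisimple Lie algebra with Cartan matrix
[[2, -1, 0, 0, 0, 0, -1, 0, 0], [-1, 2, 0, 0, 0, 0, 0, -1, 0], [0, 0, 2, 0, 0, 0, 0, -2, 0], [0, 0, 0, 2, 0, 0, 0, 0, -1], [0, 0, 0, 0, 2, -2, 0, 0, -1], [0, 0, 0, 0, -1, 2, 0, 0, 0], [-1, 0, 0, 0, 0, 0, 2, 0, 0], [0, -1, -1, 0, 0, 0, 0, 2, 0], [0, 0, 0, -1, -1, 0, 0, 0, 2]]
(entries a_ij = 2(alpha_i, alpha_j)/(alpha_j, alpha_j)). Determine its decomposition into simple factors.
B_4 + C_5

The diagram associated to this matrix has two connected components: the simple roots {alpha_4, alpha_5, alpha_6, alpha_9} form a chain of 4 nodes with a double edge at one end; the terminal node there is the unique short simple root (B_4), and {alpha_1, alpha_2, alpha_3, alpha_7, alpha_8} form a chain of 5 nodes with a double edge at one end; the terminal node there is the unique long simple root (C_5). A semisimple Lie algebra decomposes uniquely as the direct sum of simple ideals, one per connected component of its Dynkin diagram, so g ≅ B_4 ⊕ C_5 (dimension 36 + 55 = 91).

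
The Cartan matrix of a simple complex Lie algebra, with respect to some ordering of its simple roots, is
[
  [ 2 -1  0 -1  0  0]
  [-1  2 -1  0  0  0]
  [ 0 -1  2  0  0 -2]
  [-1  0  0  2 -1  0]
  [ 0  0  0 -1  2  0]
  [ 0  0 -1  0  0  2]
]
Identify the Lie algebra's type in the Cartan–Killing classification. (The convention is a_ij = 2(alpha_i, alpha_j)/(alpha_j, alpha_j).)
B_6

The matrix has rank 6 with 2's on the diagonal. Reading the off-diagonal entries as Dynkin edges (a single edge where a_ij = a_ji = -1; a double or triple edge where a_ij * a_ji = 2 or 3), the diagram is a chain of 6 nodes with a double edge at one end; the terminal node there is the unique short simple root (B_6). One simple-root ordering that puts it in standard form is (alpha_5, alpha_4, alpha_1, alpha_2, alpha_3, alpha_6). So the algebra is type B_6, i.e. so(13).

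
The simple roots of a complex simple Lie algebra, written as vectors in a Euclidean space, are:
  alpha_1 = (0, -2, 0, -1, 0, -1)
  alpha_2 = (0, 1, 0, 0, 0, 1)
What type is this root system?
Compute the Cartan integers a_ij = 2(alpha_i, alpha_j)/(alpha_j, alpha_j); the resulting 2x2 Cartan matrix is
[[2, -3], [-1, 2]].
The roots have two lengths (squared-length ratio 3:1); the short ones are alpha_{2}. The associated Dynkin diagram is two nodes joined by a triple edge (G_2), so the type is G_2.

G2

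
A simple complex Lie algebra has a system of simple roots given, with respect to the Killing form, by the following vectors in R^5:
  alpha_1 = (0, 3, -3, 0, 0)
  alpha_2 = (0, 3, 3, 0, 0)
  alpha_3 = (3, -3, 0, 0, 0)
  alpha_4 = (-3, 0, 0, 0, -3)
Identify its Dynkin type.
Compute the Cartan integers a_ij = 2(alpha_i, alpha_j)/(alpha_j, alpha_j); the resulting 4x4 Cartan matrix is
[[2, 0, -1, 0], [0, 2, -1, 0], [-1, -1, 2, -1], [0, 0, -1, 2]].
All simple roots have the same length, so the diagram is simply laced. The associated Dynkin diagram is a chain of 2 nodes with a fork of two nodes at one end (D_4), so the type is D_4 (the algebra so(8)).

D_4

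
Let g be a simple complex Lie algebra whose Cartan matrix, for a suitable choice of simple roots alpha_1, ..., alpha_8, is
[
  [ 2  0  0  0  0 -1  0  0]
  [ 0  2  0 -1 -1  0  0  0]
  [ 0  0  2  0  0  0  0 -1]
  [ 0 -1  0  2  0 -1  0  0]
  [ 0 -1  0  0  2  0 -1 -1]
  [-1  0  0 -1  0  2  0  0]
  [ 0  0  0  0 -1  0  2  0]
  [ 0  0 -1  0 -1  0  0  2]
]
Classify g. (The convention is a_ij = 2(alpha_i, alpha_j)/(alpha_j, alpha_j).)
type E_8

The matrix has rank 8 with 2's on the diagonal. Reading the off-diagonal entries as Dynkin edges (a single edge where a_ij = a_ji = -1; a double or triple edge where a_ij * a_ji = 2 or 3), the diagram is a chain of 7 nodes with one extra node attached to the third node from one end (E_8). One simple-root ordering that puts it in standard form is (alpha_3, alpha_7, alpha_8, alpha_5, alpha_2, alpha_4, alpha_6, alpha_1). So the algebra is type E_8.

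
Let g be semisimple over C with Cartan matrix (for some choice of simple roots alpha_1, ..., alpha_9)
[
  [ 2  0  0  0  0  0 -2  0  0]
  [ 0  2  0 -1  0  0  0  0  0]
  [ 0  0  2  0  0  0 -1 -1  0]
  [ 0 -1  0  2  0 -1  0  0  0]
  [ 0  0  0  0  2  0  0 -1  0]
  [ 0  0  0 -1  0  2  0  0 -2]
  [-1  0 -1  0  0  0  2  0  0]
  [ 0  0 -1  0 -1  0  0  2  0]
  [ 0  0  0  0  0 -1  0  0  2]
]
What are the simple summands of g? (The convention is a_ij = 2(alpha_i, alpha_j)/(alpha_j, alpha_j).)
type B_4 ⊕ type C_5

The diagram associated to this matrix has two connected components: the simple roots {alpha_2, alpha_4, alpha_6, alpha_9} form a chain of 4 nodes with a double edge at one end; the terminal node there is the unique short simple root (B_4), and {alpha_1, alpha_3, alpha_5, alpha_7, alpha_8} form a chain of 5 nodes with a double edge at one end; the terminal node there is the unique long simple root (C_5). A semisimple Lie algebra decomposes uniquely as the direct sum of simple ideals, one per connected component of its Dynkin diagram, so g ≅ B_4 ⊕ C_5 (dimension 36 + 55 = 91).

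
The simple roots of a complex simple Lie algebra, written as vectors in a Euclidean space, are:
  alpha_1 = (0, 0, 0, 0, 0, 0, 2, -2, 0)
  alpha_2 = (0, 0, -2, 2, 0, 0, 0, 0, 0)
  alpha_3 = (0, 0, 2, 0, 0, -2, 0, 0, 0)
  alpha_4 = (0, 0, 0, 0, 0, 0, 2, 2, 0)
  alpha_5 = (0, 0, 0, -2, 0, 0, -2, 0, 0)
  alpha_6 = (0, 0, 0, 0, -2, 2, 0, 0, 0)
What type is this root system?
type D_6

Compute the Cartan integers a_ij = 2(alpha_i, alpha_j)/(alpha_j, alpha_j); the resulting 6x6 Cartan matrix is
[[2, 0, 0, 0, -1, 0], [0, 2, -1, 0, -1, 0], [0, -1, 2, 0, 0, -1], [0, 0, 0, 2, -1, 0], [-1, -1, 0, -1, 2, 0], [0, 0, -1, 0, 0, 2]].
All simple roots have the same length, so the diagram is simply laced. The associated Dynkin diagram is a chain of 4 nodes with a fork of two nodes at one end (D_6), so the type is D_6 (the algebra so(12)).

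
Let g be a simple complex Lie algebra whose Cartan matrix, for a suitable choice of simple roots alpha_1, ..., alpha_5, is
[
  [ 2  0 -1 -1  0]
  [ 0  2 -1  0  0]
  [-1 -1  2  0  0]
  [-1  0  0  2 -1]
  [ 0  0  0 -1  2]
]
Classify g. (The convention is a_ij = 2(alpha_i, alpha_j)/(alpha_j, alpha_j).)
The matrix has rank 5 with 2's on the diagonal. Reading the off-diagonal entries as Dynkin edges (a single edge where a_ij = a_ji = -1; a double or triple edge where a_ij * a_ji = 2 or 3), the diagram is a chain of 5 nodes with single edges (A_5). One simple-root ordering that puts it in standard form is (alpha_5, alpha_4, alpha_1, alpha_3, alpha_2). So the algebra is type A_5, i.e. sl(6).

A_5 (sl(6))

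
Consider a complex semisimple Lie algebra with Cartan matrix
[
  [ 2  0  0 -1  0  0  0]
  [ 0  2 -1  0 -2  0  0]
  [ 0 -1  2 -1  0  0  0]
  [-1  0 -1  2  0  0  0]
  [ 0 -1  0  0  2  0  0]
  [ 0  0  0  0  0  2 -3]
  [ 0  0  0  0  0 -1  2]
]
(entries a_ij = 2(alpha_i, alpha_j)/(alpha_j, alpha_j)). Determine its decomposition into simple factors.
The diagram associated to this matrix has two connected components: the simple roots {alpha_1, alpha_2, alpha_3, alpha_4, alpha_5} form a chain of 5 nodes with a double edge at one end; the terminal node there is the unique short simple root (B_5), and {alpha_6, alpha_7} form two nodes joined by a triple edge (G_2). A semisimple Lie algebra decomposes uniquely as the direct sum of simple ideals, one per connected component of its Dynkin diagram, so g ≅ B_5 ⊕ G_2 (dimension 55 + 14 = 69).

B5 ⊕ G2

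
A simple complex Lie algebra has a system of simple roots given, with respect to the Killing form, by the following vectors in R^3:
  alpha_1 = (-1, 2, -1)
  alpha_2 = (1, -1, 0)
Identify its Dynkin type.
Compute the Cartan integers a_ij = 2(alpha_i, alpha_j)/(alpha_j, alpha_j); the resulting 2x2 Cartan matrix is
[[2, -3], [-1, 2]].
The roots have two lengths (squared-length ratio 3:1); the short ones are alpha_{2}. The associated Dynkin diagram is two nodes joined by a triple edge (G_2), so the type is G_2.

G_2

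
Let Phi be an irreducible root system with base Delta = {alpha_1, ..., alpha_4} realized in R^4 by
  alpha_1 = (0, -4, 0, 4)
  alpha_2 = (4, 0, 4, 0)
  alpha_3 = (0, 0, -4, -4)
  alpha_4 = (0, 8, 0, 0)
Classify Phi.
type C_4

Compute the Cartan integers a_ij = 2(alpha_i, alpha_j)/(alpha_j, alpha_j); the resulting 4x4 Cartan matrix is
[[2, 0, -1, -1], [0, 2, -1, 0], [-1, -1, 2, 0], [-2, 0, 0, 2]].
The roots have two lengths (squared-length ratio 2:1); the short ones are alpha_{1,2,3}. The associated Dynkin diagram is a chain of 4 nodes with a double edge at one end; the terminal node there is the unique long simple root (C_4), so the type is C_4 (the algebra sp(8)).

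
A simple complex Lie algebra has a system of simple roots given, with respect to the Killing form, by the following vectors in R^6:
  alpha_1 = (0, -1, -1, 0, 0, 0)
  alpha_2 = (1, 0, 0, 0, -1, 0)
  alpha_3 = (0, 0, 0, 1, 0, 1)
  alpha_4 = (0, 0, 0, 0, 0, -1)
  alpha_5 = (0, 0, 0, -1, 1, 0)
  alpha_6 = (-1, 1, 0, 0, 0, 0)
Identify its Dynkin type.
Compute the Cartan integers a_ij = 2(alpha_i, alpha_j)/(alpha_j, alpha_j); the resulting 6x6 Cartan matrix is
[[2, 0, 0, 0, 0, -1], [0, 2, 0, 0, -1, -1], [0, 0, 2, -2, -1, 0], [0, 0, -1, 2, 0, 0], [0, -1, -1, 0, 2, 0], [-1, -1, 0, 0, 0, 2]].
The roots have two lengths (squared-length ratio 2:1); the short ones are alpha_{4}. The associated Dynkin diagram is a chain of 6 nodes with a double edge at one end; the terminal node there is the unique short simple root (B_6), so the type is B_6 (the algebra so(13)).

B6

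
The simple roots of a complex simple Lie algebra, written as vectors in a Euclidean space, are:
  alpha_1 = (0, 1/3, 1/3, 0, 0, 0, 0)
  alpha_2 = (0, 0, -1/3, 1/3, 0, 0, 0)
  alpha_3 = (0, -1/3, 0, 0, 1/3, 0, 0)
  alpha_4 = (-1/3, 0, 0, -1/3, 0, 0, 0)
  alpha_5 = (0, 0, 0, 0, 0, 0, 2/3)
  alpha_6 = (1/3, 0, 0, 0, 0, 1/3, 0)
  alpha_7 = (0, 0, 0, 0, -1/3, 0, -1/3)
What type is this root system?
Compute the Cartan integers a_ij = 2(alpha_i, alpha_j)/(alpha_j, alpha_j); the resulting 7x7 Cartan matrix is
[[2, -1, -1, 0, 0, 0, 0], [-1, 2, 0, -1, 0, 0, 0], [-1, 0, 2, 0, 0, 0, -1], [0, -1, 0, 2, 0, -1, 0], [0, 0, 0, 0, 2, 0, -2], [0, 0, 0, -1, 0, 2, 0], [0, 0, -1, 0, -1, 0, 2]].
The roots have two lengths (squared-length ratio 2:1); the short ones are alpha_{1,2,3,4,6,7}. The associated Dynkin diagram is a chain of 7 nodes with a double edge at one end; the terminal node there is the unique long simple root (C_7), so the type is C_7 (the algebra sp(14)).

C7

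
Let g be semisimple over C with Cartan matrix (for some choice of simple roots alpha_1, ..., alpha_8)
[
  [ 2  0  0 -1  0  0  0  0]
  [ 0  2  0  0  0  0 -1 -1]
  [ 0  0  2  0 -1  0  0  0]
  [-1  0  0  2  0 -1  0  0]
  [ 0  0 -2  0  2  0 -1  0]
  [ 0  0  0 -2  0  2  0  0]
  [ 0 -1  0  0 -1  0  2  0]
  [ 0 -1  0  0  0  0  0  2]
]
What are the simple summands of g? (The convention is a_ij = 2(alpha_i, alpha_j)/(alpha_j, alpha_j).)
The diagram associated to this matrix has two connected components: the simple roots {alpha_2, alpha_3, alpha_5, alpha_7, alpha_8} form a chain of 5 nodes with a double edge at one end; the terminal node there is the unique short simple root (B_5), and {alpha_1, alpha_4, alpha_6} form a chain of 3 nodes with a double edge at one end; the terminal node there is the unique long simple root (C_3). A semisimple Lie algebra decomposes uniquely as the direct sum of simple ideals, one per connected component of its Dynkin diagram, so g ≅ B_5 ⊕ C_3 (dimension 55 + 21 = 76).

B_5 ⊕ C_3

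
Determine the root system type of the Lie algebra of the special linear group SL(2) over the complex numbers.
A1

This is sl(2), which has dimension 2^2 - 1 = 3 and rank 2 - 1 = 1 (a Cartan subalgebra is the diagonal traceless matrices). In the classification of classical Lie algebras, the special linear algebra sl(n+1) has type A_n; here n = 1, so the Dynkin diagram is a chain of 1 nodes with single edges (A_1). Hence the type is A_1.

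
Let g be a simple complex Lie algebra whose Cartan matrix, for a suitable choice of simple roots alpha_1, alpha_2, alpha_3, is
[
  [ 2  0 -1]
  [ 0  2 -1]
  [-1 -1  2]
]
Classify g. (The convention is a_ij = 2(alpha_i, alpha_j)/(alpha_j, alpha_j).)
The matrix has rank 3 with 2's on the diagonal. Reading the off-diagonal entries as Dynkin edges (a single edge where a_ij = a_ji = -1; a double or triple edge where a_ij * a_ji = 2 or 3), the diagram is a chain of 3 nodes with single edges (A_3). One simple-root ordering that puts it in standard form is (alpha_1, alpha_3, alpha_2). So the algebra is type A_3, i.e. sl(4).

type A_3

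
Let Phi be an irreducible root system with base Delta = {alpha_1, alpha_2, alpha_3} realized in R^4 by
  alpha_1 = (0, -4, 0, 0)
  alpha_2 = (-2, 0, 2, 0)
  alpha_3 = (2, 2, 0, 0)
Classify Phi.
Compute the Cartan integers a_ij = 2(alpha_i, alpha_j)/(alpha_j, alpha_j); the resulting 3x3 Cartan matrix is
[[2, 0, -2], [0, 2, -1], [-1, -1, 2]].
The roots have two lengths (squared-length ratio 2:1); the short ones are alpha_{2,3}. The associated Dynkin diagram is a chain of 3 nodes with a double edge at one end; the terminal node there is the unique long simple root (C_3), so the type is C_3 (the algebra sp(6)).

C_3 (sp(6))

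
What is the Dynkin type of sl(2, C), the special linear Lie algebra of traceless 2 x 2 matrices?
This is sl(2), which has dimension 2^2 - 1 = 3 and rank 2 - 1 = 1 (a Cartan subalgebra is the diagonal traceless matrices). In the classification of classical Lie algebras, the special linear algebra sl(n+1) has type A_n; here n = 1, so the Dynkin diagram is a chain of 1 nodes with single edges (A_1). Hence the type is A_1.

A_1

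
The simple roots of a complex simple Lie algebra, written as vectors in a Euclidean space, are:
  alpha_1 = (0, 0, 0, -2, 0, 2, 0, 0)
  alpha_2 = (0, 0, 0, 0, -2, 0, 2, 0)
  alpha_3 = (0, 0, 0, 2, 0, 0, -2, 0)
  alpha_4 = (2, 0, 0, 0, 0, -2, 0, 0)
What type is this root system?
A_4 (sl(5))

Compute the Cartan integers a_ij = 2(alpha_i, alpha_j)/(alpha_j, alpha_j); the resulting 4x4 Cartan matrix is
[[2, 0, -1, -1], [0, 2, -1, 0], [-1, -1, 2, 0], [-1, 0, 0, 2]].
All simple roots have the same length, so the diagram is simply laced. The associated Dynkin diagram is a chain of 4 nodes with single edges (A_4), so the type is A_4 (the algebra sl(5)).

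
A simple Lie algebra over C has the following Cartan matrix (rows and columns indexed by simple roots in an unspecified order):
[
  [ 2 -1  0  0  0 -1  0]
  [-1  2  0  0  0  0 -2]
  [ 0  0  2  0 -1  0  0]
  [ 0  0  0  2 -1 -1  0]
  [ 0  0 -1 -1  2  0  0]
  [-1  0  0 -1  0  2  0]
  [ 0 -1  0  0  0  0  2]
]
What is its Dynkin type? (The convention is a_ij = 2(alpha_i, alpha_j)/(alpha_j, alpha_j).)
The matrix has rank 7 with 2's on the diagonal. Reading the off-diagonal entries as Dynkin edges (a single edge where a_ij = a_ji = -1; a double or triple edge where a_ij * a_ji = 2 or 3), the diagram is a chain of 7 nodes with a double edge at one end; the terminal node there is the unique short simple root (B_7). One simple-root ordering that puts it in standard form is (alpha_3, alpha_5, alpha_4, alpha_6, alpha_1, alpha_2, alpha_7). So the algebra is type B_7, i.e. so(15).

type B_7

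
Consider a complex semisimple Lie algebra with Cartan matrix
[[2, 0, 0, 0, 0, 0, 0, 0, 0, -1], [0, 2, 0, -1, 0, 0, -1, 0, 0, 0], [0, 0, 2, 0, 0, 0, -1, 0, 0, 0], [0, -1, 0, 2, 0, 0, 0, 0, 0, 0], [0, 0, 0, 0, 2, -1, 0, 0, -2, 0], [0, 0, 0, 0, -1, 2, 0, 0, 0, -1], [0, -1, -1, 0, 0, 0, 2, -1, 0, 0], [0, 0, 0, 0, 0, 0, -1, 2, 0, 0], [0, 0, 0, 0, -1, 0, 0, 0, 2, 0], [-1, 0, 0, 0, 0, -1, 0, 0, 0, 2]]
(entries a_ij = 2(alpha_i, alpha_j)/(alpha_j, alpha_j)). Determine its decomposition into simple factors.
B5 ⊕ D5

The diagram associated to this matrix has two connected components: the simple roots {alpha_1, alpha_5, alpha_6, alpha_9, alpha_10} form a chain of 5 nodes with a double edge at one end; the terminal node there is the unique short simple root (B_5), and {alpha_2, alpha_3, alpha_4, alpha_7, alpha_8} form a chain of 3 nodes with a fork of two nodes at one end (D_5). A semisimple Lie algebra decomposes uniquely as the direct sum of simple ideals, one per connected component of its Dynkin diagram, so g ≅ B_5 ⊕ D_5 (dimension 55 + 45 = 100).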